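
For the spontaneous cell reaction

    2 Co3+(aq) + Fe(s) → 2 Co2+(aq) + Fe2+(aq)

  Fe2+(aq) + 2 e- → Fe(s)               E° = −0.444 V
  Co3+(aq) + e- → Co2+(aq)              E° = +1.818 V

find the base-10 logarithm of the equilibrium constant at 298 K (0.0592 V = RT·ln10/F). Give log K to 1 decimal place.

The Co³⁺/Co²⁺ couple is reduced (cathode); E°cell = +1.818 − (−0.444) = +2.262 V with n = 2.
At equilibrium E = 0, so log K = nE°cell / 0.0592 = (2)(+2.262) / 0.0592 = 76.4.

log K = 76.4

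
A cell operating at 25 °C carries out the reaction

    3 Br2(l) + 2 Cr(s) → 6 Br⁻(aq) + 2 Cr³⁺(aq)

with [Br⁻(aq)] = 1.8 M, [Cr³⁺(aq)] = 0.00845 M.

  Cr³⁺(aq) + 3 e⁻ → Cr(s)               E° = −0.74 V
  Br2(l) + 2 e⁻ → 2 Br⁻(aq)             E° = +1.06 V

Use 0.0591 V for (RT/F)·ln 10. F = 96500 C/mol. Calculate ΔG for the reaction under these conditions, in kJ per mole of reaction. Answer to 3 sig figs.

−1060 kJ/mol

E°cell = +1.06 − (−0.74) = +1.80 V; the balanced reaction transfers n = 6 electrons.
Here Q = [Br⁻(aq)]^6·[Cr³⁺(aq)]^2 = 0.00243 (log Q = −2.615), giving E = +1.80 − (0.0591/6)·(−2.615) = +1.8258 V.
Then ΔG = −nFE = −6 × 96500 × +1.8258 J/mol = −1060 kJ/mol.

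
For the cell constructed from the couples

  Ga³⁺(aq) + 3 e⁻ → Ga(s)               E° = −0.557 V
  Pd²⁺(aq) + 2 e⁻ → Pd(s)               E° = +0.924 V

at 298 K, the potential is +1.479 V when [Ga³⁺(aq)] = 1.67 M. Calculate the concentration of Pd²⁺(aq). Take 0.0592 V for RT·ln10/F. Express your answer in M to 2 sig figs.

The Pd²⁺/Pd couple has the larger reduction potential, so it is the cathode: E°cell = +0.924 − (−0.557) = +1.481 V and n = 6.
From the Nernst equation, log Q = n(E° − E)/0.0592 = 6·(+1.481 − (+1.479))/0.0592 = 0.203.
Balancing electrons gives 3 Pd²⁺(aq) + 2 Ga(s) → 3 Pd(s) + 2 Ga³⁺(aq); thus Q = [Ga³⁺(aq)]^2 / [Pd²⁺(aq)]^3.
Substituting the known concentrations and solving, log [Pd²⁺(aq)] = 0.081 and [Pd²⁺(aq)] = 1.2 M.

1.2 M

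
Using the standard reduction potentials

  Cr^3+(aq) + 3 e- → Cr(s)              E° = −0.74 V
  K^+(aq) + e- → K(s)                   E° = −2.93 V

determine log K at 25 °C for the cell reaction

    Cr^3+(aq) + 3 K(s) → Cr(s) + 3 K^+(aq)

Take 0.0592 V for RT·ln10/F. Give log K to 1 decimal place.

The Cr³⁺/Cr couple is reduced (cathode); E°cell = −0.74 − (−2.93) = +2.19 V with n = 3.
At equilibrium E = 0, so log K = nE°cell / 0.0592 = (3)(+2.19) / 0.0592 = 111.0.

log K = 111.0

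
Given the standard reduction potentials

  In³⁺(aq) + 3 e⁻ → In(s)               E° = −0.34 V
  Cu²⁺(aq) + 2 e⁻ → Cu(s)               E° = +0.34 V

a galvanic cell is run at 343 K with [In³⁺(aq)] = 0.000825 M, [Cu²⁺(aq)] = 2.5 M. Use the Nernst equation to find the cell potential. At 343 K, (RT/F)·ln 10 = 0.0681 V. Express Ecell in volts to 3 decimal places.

Cu²⁺/Cu is reduced (cathode, E° = +0.34 V) and In³⁺/In is oxidized (anode).
E°cell = +0.34 − (−0.34) = +0.68 V, with n = 6 electrons transferred.
Balancing gives 3 Cu²⁺(aq) + 2 In(s) → 3 Cu(s) + 2 In³⁺(aq); hence Q = [In³⁺(aq)]^2 / [Cu²⁺(aq)]^3 = 4.36×10^−8 (log Q = −7.361).
E = E° − (0.0681/n)·log Q = +0.68 − (0.0681/6)(−7.361) = +0.764 V.

+0.764 V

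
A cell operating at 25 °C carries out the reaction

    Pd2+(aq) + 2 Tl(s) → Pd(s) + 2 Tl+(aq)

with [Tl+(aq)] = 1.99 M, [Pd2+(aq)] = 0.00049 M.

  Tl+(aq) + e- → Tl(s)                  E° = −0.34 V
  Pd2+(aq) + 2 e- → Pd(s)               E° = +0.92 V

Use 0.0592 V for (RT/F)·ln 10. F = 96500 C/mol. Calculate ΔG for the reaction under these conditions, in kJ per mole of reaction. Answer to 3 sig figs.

E°cell = +0.92 − (−0.34) = +1.26 V; the balanced reaction transfers n = 2 electrons.
Q = [Tl+(aq)]^2 / [Pd2+(aq)] = 8.08×10^3, so log Q = 3.908 and E = +1.26 − (0.0592/2)(3.908) = +1.1443 V.
Then ΔG = −nFE = −2 × 96500 × +1.1443 J/mol = −221 kJ/mol.

−221 kJ/mol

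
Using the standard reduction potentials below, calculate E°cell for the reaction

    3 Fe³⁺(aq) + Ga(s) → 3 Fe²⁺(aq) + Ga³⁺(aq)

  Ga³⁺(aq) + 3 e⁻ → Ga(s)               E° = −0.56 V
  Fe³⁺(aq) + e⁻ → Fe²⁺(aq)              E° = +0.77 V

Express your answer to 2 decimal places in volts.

+1.33 V

Fe³⁺(aq) gains electrons, so the Fe³⁺/Fe²⁺ couple is the cathode; the Ga³⁺/Ga couple is the anode.
E°cell = E°(cathode) − E°(anode) = +0.77 − (−0.56) = +1.33 V.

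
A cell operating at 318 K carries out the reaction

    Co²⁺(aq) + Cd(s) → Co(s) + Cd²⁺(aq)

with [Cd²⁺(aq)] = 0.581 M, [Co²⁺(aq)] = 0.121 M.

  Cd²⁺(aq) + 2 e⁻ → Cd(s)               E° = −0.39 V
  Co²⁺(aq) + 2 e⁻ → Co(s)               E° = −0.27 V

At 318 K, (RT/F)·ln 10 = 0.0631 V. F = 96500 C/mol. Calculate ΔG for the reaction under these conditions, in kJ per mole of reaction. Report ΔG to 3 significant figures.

The standard cell potential is −0.27 − (−0.39) = +0.12 V, with n = 2 electrons in the balanced equation.
Here Q = [Cd²⁺(aq)] / [Co²⁺(aq)] = 4.8 (log Q = 0.681), giving E = +0.12 − (0.0631/2)·(0.681) = +0.0985 V.
Finally ΔG = −nFE = −(2)(96500 C/mol)(+0.0985 V) = −19.0 kJ/mol.

−19.0 kJ/mol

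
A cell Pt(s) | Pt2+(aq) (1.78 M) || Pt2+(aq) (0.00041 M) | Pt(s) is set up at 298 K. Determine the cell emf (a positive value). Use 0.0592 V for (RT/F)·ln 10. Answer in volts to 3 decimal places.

0.108 V

For a concentration cell E°cell = 0, since both electrodes use the same couple.
The compartment with the higher Pt2+(aq) concentration (1.78 M) acts as the cathode; ions are reduced there and produced at the dilute (0.00041 M) anode.
With n = 2, Ecell = −(0.0592/2)·log([dilute]/[conc]) = −(0.0592/2)·log(0.00041/1.78) = +0.108 V.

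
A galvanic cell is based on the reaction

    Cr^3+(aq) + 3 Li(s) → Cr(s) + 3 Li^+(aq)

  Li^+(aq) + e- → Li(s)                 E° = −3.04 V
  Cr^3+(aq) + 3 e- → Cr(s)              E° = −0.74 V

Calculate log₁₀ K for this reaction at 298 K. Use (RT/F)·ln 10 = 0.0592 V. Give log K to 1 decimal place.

The Cr³⁺/Cr couple is reduced (cathode); E°cell = −0.74 − (−3.04) = +2.30 V with n = 3.
At equilibrium E = 0, so log K = nE°cell / 0.0592 = (3)(+2.30) / 0.0592 = 116.6.

log K = 116.6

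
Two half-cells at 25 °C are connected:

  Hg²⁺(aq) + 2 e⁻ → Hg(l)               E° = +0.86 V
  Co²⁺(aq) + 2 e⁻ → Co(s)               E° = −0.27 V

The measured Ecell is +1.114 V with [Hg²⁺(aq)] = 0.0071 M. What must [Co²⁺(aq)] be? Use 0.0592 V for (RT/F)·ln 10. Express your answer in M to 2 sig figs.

Hg²⁺/Hg is the cathode (higher E°); E°cell = +0.86 − (−0.27) = +1.13 V with n = 2.
From the Nernst equation, log Q = n(E° − E)/0.0592 = 2·(+1.13 − (+1.114))/0.0592 = 0.541.
For Hg²⁺(aq) + Co(s) → Hg(l) + Co²⁺(aq), the reaction quotient is Q = [Co²⁺(aq)] / [Hg²⁺(aq)].
Substituting the known concentrations and solving, log [Co²⁺(aq)] = −1.608 and [Co²⁺(aq)] = 0.025 M.

0.025 M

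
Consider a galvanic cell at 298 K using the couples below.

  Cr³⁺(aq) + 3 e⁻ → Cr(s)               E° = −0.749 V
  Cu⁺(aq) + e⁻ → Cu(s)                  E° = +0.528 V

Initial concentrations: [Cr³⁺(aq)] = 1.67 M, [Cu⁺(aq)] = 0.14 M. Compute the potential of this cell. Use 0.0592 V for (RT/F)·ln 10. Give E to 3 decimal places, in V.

Since E°(Cu⁺/Cu) > E°(Cr³⁺/Cr), Cu⁺/Cu serves as the cathode.
The standard potential is +0.528 − (−0.749) = +1.277 V and the balanced reaction transfers n = 3 electrons.
The balanced reaction is 3 Cu⁺(aq) + Cr(s) → 3 Cu(s) + Cr³⁺(aq), so Q = [Cr³⁺(aq)] / [Cu⁺(aq)]^3 = 609 and log Q = 2.784.
E = E° − (0.0592/n)·log Q = +1.277 − (0.0592/3)(2.784) = +1.222 V.

+1.222 V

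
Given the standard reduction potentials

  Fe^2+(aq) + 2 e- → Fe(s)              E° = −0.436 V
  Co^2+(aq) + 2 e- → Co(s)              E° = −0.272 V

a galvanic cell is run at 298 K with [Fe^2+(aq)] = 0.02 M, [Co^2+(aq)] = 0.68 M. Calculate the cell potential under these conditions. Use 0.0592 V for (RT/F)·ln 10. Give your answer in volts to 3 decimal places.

Since E°(Co²⁺/Co) > E°(Fe²⁺/Fe), Co²⁺/Co serves as the cathode.
The standard potential is −0.272 − (−0.436) = +0.164 V and the balanced reaction transfers n = 2 electrons.
For the overall reaction Co^2+(aq) + Fe(s) → Co(s) + Fe^2+(aq), Q = [Fe^2+(aq)] / [Co^2+(aq)] = 0.0294, giving log Q = −1.531.
By the Nernst equation, E = +0.164 − (0.0592/2)·(−1.531) = +0.209 V.

+0.209 V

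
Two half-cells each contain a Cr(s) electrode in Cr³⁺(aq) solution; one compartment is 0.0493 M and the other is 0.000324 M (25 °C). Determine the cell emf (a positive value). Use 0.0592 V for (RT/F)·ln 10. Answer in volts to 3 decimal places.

0.043 V

For a concentration cell E°cell = 0, since both electrodes use the same couple.
The compartment with the higher Cr³⁺(aq) concentration (0.0493 M) acts as the cathode; ions are reduced there and produced at the dilute (0.000324 M) anode.
With n = 3, Ecell = −(0.0592/3)·log([dilute]/[conc]) = −(0.0592/3)·log(0.000324/0.0493) = +0.043 V.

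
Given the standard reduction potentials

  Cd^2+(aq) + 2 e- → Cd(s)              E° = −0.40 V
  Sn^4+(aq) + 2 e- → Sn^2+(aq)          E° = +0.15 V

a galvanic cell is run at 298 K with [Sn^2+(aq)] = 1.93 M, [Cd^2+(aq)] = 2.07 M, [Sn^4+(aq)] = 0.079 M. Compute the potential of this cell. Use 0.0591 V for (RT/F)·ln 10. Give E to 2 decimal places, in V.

+0.50 V

The Sn⁴⁺/Sn²⁺ couple has the more positive E°, so it is the cathode; Cd²⁺/Cd is the anode.
E°cell = E°cat − E°an = +0.15 − (−0.40) = +0.55 V; n = 2.
For the overall reaction Sn^4+(aq) + Cd(s) → Sn^2+(aq) + Cd^2+(aq), Q = ([Sn^2+(aq)]·[Cd^2+(aq)]) / [Sn^4+(aq)] = 50.6, giving log Q = 1.704.
By the Nernst equation, E = +0.55 − (0.0591/2)·(1.704) = +0.50 V.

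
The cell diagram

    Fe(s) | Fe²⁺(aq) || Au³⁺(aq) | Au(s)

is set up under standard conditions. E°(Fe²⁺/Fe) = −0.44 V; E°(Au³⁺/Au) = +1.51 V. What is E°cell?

+1.95 V

By convention the left-hand electrode in cell notation is the anode (oxidation) and the right-hand electrode is the cathode (reduction).
E°cell = E°(right) − E°(left) = +1.51 − (−0.44) = +1.95 V.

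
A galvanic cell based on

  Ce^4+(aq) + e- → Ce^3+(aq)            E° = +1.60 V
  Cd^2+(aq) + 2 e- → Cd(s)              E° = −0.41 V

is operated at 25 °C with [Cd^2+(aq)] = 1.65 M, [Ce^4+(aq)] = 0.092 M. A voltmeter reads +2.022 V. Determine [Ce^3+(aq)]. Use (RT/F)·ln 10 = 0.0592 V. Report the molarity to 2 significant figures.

Ce⁴⁺/Ce³⁺ is the cathode (higher E°); E°cell = +1.60 − (−0.41) = +2.01 V with n = 2.
From the Nernst equation, log Q = n(E° − E)/0.0592 = 2·(+2.01 − (+2.022))/0.0592 = −0.405.
For 2 Ce^4+(aq) + Cd(s) → 2 Ce^3+(aq) + Cd^2+(aq), the reaction quotient is Q = ([Ce^3+(aq)]^2·[Cd^2+(aq)]) / [Ce^4+(aq)]^2.
Substituting the known concentrations and solving, log [Ce^3+(aq)] = −1.347 and [Ce^3+(aq)] = 0.045 M.

0.045 M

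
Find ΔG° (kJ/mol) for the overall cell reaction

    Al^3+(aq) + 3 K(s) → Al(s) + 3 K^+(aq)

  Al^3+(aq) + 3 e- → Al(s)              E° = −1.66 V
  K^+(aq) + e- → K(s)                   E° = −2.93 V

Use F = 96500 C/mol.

In the reaction as written Al^3+(aq) is reduced, so the Al³⁺/Al couple is the cathode and K⁺/K is the anode.
E°cell = −1.66 − (−2.93) = +1.27 V; balancing electrons gives n = 3.
ΔG° = −nFE°cell = −(3)(96500)(+1.27) J/mol = −368 kJ/mol.

−368 kJ/mol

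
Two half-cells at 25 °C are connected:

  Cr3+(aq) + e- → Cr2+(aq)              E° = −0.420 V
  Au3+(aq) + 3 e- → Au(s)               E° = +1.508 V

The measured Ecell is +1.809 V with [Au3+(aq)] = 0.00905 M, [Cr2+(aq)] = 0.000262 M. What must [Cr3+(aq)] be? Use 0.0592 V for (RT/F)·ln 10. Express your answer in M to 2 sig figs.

0.0056 M

The Au³⁺/Au couple has the larger reduction potential, so it is the cathode: E°cell = +1.508 − (−0.420) = +1.928 V and n = 3.
Since E = E° − (0.0592/n)·log Q, log Q = n(E° − E)/0.0592 = 6.030.
Balancing electrons gives Au3+(aq) + 3 Cr2+(aq) → Au(s) + 3 Cr3+(aq); thus Q = [Cr3+(aq)]^3 / ([Au3+(aq)]·[Cr2+(aq)]^3).
Substituting the known concentrations and solving, log [Cr3+(aq)] = −2.253 and [Cr3+(aq)] = 0.0056 M.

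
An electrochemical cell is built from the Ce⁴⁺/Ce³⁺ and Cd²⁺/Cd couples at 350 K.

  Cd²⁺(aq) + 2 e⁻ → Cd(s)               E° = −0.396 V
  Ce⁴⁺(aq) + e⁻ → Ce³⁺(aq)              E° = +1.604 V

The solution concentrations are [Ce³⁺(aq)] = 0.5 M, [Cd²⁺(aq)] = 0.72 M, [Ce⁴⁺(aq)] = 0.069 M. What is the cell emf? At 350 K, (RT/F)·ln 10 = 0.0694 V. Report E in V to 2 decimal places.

Ce⁴⁺/Ce³⁺ is reduced (cathode, E° = +1.604 V) and Cd²⁺/Cd is oxidized (anode).
The standard potential is +1.604 − (−0.396) = +2.000 V and the balanced reaction transfers n = 2 electrons.
The balanced reaction is 2 Ce⁴⁺(aq) + Cd(s) → 2 Ce³⁺(aq) + Cd²⁺(aq), so Q = ([Ce³⁺(aq)]^2·[Cd²⁺(aq)]) / [Ce⁴⁺(aq)]^2 = 37.8 and log Q = 1.578.
Applying E = E° − (RT ln10/nF)·log Q gives +2.000 − (0.0694/2)(1.578) = +1.95 V.

+1.95 V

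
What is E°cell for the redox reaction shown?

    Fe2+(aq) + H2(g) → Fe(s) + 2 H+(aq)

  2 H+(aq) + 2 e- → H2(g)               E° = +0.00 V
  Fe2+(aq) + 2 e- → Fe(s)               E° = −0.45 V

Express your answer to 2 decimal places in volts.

Fe2+(aq) gains electrons, so the Fe²⁺/Fe couple is the cathode; the 2H⁺/H₂ couple is the anode.
E°cell = E°(cathode) − E°(anode) = −0.45 − (+0.00) = −0.45 V.

−0.45 V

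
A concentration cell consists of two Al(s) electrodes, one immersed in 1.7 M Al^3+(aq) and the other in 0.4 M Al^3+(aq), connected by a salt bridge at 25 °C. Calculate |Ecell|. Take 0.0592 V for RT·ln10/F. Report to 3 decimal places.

0.012 V

For a concentration cell E°cell = 0, since both electrodes use the same couple.
The compartment with the higher Al^3+(aq) concentration (1.7 M) acts as the cathode; ions are reduced there and produced at the dilute (0.4 M) anode.
With n = 3, Ecell = −(0.0592/3)·log([dilute]/[conc]) = −(0.0592/3)·log(0.4/1.7) = +0.012 V.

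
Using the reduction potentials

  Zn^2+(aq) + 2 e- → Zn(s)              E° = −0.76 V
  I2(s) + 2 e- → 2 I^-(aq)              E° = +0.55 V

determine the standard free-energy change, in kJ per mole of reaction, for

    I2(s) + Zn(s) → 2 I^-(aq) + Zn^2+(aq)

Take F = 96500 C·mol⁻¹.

−253 kJ/mol

In the reaction as written I2(s) is reduced, so the I₂/I⁻ couple is the cathode and Zn²⁺/Zn is the anode.
E°cell = +0.55 − (−0.76) = +1.31 V; balancing electrons gives n = 2.
ΔG° = −nFE°cell = −(2)(96500)(+1.31) J/mol = −253 kJ/mol.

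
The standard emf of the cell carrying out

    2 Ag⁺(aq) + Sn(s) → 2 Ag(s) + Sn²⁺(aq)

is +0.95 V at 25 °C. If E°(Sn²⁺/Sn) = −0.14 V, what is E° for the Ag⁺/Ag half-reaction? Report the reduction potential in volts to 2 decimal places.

In the reaction as written the Ag⁺/Ag couple is reduced (cathode) and Sn²⁺/Sn is oxidized (anode), so E°cell = E°(Ag⁺/Ag) − E°(Sn²⁺/Sn).
E°(Ag⁺/Ag) = E°cell + E°(anode) = +0.95 + (−0.14) = +0.81 V.

+0.81 V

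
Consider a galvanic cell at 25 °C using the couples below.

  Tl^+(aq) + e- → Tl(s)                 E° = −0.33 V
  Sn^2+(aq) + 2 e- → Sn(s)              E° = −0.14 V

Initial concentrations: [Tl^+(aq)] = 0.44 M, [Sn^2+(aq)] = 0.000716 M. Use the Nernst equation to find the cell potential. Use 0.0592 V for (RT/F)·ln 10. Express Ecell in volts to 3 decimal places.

Since E°(Sn²⁺/Sn) > E°(Tl⁺/Tl), Sn²⁺/Sn serves as the cathode.
E°cell = −0.14 − (−0.33) = +0.19 V, with n = 2 electrons transferred.
The balanced reaction is Sn^2+(aq) + 2 Tl(s) → Sn(s) + 2 Tl^+(aq), so Q = [Tl^+(aq)]^2 / [Sn^2+(aq)] = 270 and log Q = 2.432.
By the Nernst equation, E = +0.19 − (0.0592/2)·(2.432) = +0.118 V.

+0.118 V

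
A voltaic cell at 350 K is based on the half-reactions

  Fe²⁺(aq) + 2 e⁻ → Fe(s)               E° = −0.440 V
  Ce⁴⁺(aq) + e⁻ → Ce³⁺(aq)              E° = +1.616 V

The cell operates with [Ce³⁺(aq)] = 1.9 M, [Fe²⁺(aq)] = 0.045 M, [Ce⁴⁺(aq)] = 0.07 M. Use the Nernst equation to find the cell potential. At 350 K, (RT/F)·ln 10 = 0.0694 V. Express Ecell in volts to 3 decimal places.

Since E°(Ce⁴⁺/Ce³⁺) > E°(Fe²⁺/Fe), Ce⁴⁺/Ce³⁺ serves as the cathode.
The standard potential is +1.616 − (−0.440) = +2.056 V and the balanced reaction transfers n = 2 electrons.
For the overall reaction 2 Ce⁴⁺(aq) + Fe(s) → 2 Ce³⁺(aq) + Fe²⁺(aq), Q = ([Ce³⁺(aq)]^2·[Fe²⁺(aq)]) / [Ce⁴⁺(aq)]^2 = 33.2, giving log Q = 1.521.
Applying E = E° − (RT ln10/nF)·log Q gives +2.056 − (0.0694/2)(1.521) = +2.003 V.

+2.003 V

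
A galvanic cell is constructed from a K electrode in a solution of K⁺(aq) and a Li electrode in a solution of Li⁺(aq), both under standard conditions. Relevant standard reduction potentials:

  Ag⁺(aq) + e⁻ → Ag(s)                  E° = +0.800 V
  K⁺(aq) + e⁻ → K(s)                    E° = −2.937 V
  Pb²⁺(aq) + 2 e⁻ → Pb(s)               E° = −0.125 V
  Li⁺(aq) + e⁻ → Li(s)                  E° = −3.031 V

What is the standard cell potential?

Of the two couples in this cell, the one with the more positive reduction potential is reduced at the cathode: here that is K⁺/K (−2.937 V); Li⁺/Li (−3.031 V) is the anode.
E°cell = E°(cathode) − E°(anode) = −2.937 − (−3.031) = +0.094 V.

+0.094 V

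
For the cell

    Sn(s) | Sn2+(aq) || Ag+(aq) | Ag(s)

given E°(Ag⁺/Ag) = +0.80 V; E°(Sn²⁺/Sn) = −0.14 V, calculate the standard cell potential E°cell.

By convention the left-hand electrode in cell notation is the anode (oxidation) and the right-hand electrode is the cathode (reduction).
E°cell = E°(right) − E°(left) = +0.80 − (−0.14) = +0.94 V.

+0.94 V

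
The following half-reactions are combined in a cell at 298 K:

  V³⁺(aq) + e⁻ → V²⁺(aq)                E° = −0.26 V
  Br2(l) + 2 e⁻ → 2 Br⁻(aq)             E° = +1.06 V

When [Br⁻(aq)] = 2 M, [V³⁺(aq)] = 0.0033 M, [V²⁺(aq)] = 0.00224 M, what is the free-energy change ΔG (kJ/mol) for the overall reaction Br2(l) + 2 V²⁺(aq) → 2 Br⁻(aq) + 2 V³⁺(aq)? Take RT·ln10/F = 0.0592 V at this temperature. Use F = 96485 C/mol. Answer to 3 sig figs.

−249 kJ/mol

With Br₂/Br⁻ reduced at the cathode, E°cell = +1.06 − (−0.26) = +1.32 V and n = 2.
Here Q = ([Br⁻(aq)]^2·[V³⁺(aq)]^2) / [V²⁺(aq)]^2 = 8.68 (log Q = 0.939), giving E = +1.32 − (0.0592/2)·(0.939) = +1.2922 V.
Then ΔG = −nFE = −2 × 96485 × +1.2922 J/mol = −249 kJ/mol.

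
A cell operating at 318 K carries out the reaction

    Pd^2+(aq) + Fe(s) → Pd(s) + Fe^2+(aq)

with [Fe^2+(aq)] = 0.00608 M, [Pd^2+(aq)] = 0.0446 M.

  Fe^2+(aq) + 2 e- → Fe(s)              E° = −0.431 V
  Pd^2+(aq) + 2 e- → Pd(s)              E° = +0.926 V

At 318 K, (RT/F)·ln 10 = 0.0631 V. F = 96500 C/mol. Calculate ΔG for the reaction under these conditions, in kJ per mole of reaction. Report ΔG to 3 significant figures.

−267 kJ/mol

E°cell = +0.926 − (−0.431) = +1.357 V; the balanced reaction transfers n = 2 electrons.
The reaction quotient is [Fe^2+(aq)] / [Pd^2+(aq)] = 0.136; by Nernst, E = +1.357 − (0.0631/2)(−0.865) = +1.3843 V.
ΔG = −nFE = −(2)(96500)(+1.3843) J/mol = −267 kJ/mol.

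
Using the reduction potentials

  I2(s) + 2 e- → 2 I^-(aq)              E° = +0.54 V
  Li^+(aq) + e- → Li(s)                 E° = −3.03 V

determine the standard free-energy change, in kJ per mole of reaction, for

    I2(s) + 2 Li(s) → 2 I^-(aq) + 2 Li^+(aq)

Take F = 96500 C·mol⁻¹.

−689 kJ/mol

In the reaction as written I2(s) is reduced, so the I₂/I⁻ couple is the cathode and Li⁺/Li is the anode.
E°cell = +0.54 − (−3.03) = +3.57 V; balancing electrons gives n = 2.
ΔG° = −nFE°cell = −(2)(96500)(+3.57) J/mol = −689 kJ/mol.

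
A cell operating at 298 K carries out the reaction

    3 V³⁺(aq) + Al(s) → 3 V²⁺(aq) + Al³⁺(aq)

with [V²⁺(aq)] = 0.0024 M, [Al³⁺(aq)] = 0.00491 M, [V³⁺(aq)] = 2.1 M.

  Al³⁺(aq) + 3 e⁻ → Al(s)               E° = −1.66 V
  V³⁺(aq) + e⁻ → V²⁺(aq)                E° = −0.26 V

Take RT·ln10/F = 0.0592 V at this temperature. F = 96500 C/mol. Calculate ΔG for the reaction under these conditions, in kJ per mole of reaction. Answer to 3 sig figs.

−469 kJ/mol

E°cell = −0.26 − (−1.66) = +1.40 V; the balanced reaction transfers n = 3 electrons.
Q = ([V²⁺(aq)]^3·[Al³⁺(aq)]) / [V³⁺(aq)]^3 = 7.33×10^−12, so log Q = −11.135 and E = +1.40 − (0.0592/3)(−11.135) = +1.6197 V.
Then ΔG = −nFE = −3 × 96500 × +1.6197 J/mol = −469 kJ/mol.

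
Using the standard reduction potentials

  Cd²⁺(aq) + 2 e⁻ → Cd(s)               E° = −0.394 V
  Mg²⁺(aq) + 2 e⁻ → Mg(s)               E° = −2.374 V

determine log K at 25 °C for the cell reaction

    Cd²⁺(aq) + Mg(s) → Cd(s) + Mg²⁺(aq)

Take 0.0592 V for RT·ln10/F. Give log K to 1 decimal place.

log K = 66.9

The Cd²⁺/Cd couple is reduced (cathode); E°cell = −0.394 − (−2.374) = +1.980 V with n = 2.
At equilibrium E = 0, so log K = nE°cell / 0.0592 = (2)(+1.980) / 0.0592 = 66.9.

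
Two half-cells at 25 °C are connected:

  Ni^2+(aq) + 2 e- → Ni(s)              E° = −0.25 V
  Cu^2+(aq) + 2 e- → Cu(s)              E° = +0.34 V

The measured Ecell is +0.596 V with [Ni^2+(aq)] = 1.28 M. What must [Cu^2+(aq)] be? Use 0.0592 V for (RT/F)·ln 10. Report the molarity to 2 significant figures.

2.0 M

With Cu²⁺/Cu at the cathode and Ni²⁺/Ni at the anode, E°cell = +0.34 − (−0.25) = +0.59 V (n = 2).
Rearranging E = E° − (0.0592/n)·log Q gives log Q = 2(+0.59 − (+0.596))/0.0592 = −0.203.
For Cu^2+(aq) + Ni(s) → Cu(s) + Ni^2+(aq), the reaction quotient is Q = [Ni^2+(aq)] / [Cu^2+(aq)].
Isolating [Cu^2+(aq)] in Q = 10^{−0.203} yields log [Cu^2+(aq)] = 0.310, i.e. 2.0 M.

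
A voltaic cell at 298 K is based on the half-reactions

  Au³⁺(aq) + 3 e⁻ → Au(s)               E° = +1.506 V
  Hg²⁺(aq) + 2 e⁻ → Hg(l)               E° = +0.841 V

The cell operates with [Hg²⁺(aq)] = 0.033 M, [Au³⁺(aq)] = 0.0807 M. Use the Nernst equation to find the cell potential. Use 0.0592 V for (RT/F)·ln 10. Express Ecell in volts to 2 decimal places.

+0.69 V

Au³⁺/Au is reduced (cathode, E° = +1.506 V) and Hg²⁺/Hg is oxidized (anode).
E°cell = E°cat − E°an = +1.506 − (+0.841) = +0.665 V; n = 6.
The balanced reaction is 2 Au³⁺(aq) + 3 Hg(l) → 2 Au(s) + 3 Hg²⁺(aq), so Q = [Hg²⁺(aq)]^3 / [Au³⁺(aq)]^2 = 0.00552 and log Q = −2.258.
By the Nernst equation, E = +0.665 − (0.0592/6)·(−2.258) = +0.69 V.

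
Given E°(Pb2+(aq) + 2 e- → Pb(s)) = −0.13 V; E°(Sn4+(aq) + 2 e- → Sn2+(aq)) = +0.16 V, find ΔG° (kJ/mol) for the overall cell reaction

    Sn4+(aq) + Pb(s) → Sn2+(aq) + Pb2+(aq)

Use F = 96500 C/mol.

−56.0 kJ/mol

In the reaction as written Sn4+(aq) is reduced, so the Sn⁴⁺/Sn²⁺ couple is the cathode and Pb²⁺/Pb is the anode.
E°cell = +0.16 − (−0.13) = +0.29 V; balancing electrons gives n = 2.
ΔG° = −nFE°cell = −(2)(96500)(+0.29) J/mol = −56.0 kJ/mol.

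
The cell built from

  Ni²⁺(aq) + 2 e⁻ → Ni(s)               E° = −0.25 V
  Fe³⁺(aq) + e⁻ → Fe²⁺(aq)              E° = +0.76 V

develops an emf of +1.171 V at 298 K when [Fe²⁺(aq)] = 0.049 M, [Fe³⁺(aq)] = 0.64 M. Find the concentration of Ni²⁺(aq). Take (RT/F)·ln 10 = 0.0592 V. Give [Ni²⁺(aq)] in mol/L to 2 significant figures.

0.00062 M

With Fe³⁺/Fe²⁺ at the cathode and Ni²⁺/Ni at the anode, E°cell = +0.76 − (−0.25) = +1.01 V (n = 2).
Since E = E° − (0.0592/n)·log Q, log Q = n(E° − E)/0.0592 = −5.439.
Balancing electrons gives 2 Fe³⁺(aq) + Ni(s) → 2 Fe²⁺(aq) + Ni²⁺(aq); thus Q = ([Fe²⁺(aq)]^2·[Ni²⁺(aq)]) / [Fe³⁺(aq)]^2.
Solving for the unknown gives log [Ni²⁺(aq)] = −3.207, so [Ni²⁺(aq)] ≈ 0.00062 M.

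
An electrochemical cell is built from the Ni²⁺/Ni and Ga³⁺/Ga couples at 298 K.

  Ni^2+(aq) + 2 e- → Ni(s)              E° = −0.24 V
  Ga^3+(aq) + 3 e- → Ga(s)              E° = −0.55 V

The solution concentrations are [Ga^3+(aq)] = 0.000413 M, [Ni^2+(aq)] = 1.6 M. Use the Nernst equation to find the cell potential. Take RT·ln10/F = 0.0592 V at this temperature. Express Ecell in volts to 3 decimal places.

Ni²⁺/Ni is reduced (cathode, E° = −0.24 V) and Ga³⁺/Ga is oxidized (anode).
The standard potential is −0.24 − (−0.55) = +0.31 V and the balanced reaction transfers n = 6 electrons.
The balanced reaction is 3 Ni^2+(aq) + 2 Ga(s) → 3 Ni(s) + 2 Ga^3+(aq), so Q = [Ga^3+(aq)]^2 / [Ni^2+(aq)]^3 = 4.16×10^−8 and log Q = −7.380.
Applying E = E° − (RT ln10/nF)·log Q gives +0.31 − (0.0592/6)(−7.380) = +0.383 V.

+0.383 V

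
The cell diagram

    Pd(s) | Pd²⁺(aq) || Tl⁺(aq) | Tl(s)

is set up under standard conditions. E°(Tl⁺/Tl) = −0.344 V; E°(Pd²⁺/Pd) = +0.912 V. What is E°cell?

By convention the left-hand electrode in cell notation is the anode (oxidation) and the right-hand electrode is the cathode (reduction).
E°cell = E°(right) − E°(left) = −0.344 − (+0.912) = −1.256 V.
The negative sign shows that, as written, the cell would require an external voltage to drive the reaction.

−1.256 V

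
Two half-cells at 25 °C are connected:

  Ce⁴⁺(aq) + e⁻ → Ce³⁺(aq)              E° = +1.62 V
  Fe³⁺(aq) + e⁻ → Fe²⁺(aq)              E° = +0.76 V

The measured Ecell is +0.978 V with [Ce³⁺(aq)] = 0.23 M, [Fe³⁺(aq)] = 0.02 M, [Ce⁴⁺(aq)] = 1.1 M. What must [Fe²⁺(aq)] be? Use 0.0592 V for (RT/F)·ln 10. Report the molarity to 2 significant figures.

Ce⁴⁺/Ce³⁺ is the cathode (higher E°); E°cell = +1.62 − (+0.76) = +0.86 V with n = 1.
Since E = E° − (0.0592/n)·log Q, log Q = n(E° − E)/0.0592 = −1.993.
For Ce⁴⁺(aq) + Fe²⁺(aq) → Ce³⁺(aq) + Fe³⁺(aq), the reaction quotient is Q = ([Ce³⁺(aq)]·[Fe³⁺(aq)]) / ([Ce⁴⁺(aq)]·[Fe²⁺(aq)]).
Solving for the unknown gives log [Fe²⁺(aq)] = −0.386, so [Fe²⁺(aq)] ≈ 0.41 M.

0.41 M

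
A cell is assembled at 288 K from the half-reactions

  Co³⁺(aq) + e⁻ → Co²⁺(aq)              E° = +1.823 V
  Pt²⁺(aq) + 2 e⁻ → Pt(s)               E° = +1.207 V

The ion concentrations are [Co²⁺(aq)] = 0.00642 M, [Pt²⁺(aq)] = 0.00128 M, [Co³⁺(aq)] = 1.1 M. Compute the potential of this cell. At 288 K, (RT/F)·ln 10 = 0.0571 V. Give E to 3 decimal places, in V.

Co³⁺/Co²⁺ is reduced (cathode, E° = +1.823 V) and Pt²⁺/Pt is oxidized (anode).
E°cell = +1.823 − (+1.207) = +0.616 V, with n = 2 electrons transferred.
Balancing gives 2 Co³⁺(aq) + Pt(s) → 2 Co²⁺(aq) + Pt²⁺(aq); hence Q = ([Co²⁺(aq)]^2·[Pt²⁺(aq)]) / [Co³⁺(aq)]^2 = 4.36×10^−8 (log Q = −7.361).
By the Nernst equation, E = +0.616 − (0.0571/2)·(−7.361) = +0.826 V.

+0.826 V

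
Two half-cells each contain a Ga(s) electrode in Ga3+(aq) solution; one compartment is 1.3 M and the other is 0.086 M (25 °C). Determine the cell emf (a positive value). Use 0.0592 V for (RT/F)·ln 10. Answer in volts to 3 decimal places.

For a concentration cell E°cell = 0, since both electrodes use the same couple.
The compartment with the higher Ga3+(aq) concentration (1.3 M) acts as the cathode; ions are reduced there and produced at the dilute (0.086 M) anode.
With n = 3, Ecell = −(0.0592/3)·log([dilute]/[conc]) = −(0.0592/3)·log(0.086/1.3) = +0.023 V.

0.023 V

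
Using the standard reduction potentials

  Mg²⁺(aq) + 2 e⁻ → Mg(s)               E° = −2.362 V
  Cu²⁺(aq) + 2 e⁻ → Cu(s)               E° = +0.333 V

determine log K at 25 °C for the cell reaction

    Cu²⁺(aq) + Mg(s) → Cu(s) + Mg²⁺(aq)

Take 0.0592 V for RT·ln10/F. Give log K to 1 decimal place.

log K = 91.0

The Cu²⁺/Cu couple is reduced (cathode); E°cell = +0.333 − (−2.362) = +2.695 V with n = 2.
At equilibrium E = 0, so log K = nE°cell / 0.0592 = (2)(+2.695) / 0.0592 = 91.0.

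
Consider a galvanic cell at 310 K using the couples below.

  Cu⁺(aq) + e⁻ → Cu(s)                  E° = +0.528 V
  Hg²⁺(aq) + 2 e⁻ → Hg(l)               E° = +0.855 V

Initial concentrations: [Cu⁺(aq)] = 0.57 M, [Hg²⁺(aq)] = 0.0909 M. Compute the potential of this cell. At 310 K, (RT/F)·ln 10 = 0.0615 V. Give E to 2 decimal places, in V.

+0.31 V

The Hg²⁺/Hg couple has the more positive E°, so it is the cathode; Cu⁺/Cu is the anode.
E°cell = E°cat − E°an = +0.855 − (+0.528) = +0.327 V; n = 2.
Balancing gives Hg²⁺(aq) + 2 Cu(s) → Hg(l) + 2 Cu⁺(aq); hence Q = [Cu⁺(aq)]^2 / [Hg²⁺(aq)] = 3.57 (log Q = 0.553).
By the Nernst equation, E = +0.327 − (0.0615/2)·(0.553) = +0.31 V.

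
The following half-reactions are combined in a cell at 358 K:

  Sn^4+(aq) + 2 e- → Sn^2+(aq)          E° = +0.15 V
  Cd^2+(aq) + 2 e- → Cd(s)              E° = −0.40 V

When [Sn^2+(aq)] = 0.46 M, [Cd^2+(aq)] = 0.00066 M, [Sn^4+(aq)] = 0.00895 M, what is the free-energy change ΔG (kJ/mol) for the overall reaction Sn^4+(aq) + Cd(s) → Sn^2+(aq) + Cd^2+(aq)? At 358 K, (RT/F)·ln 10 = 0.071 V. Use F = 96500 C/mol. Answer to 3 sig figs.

−116 kJ/mol

E°cell = +0.15 − (−0.40) = +0.55 V; the balanced reaction transfers n = 2 electrons.
The reaction quotient is ([Sn^2+(aq)]·[Cd^2+(aq)]) / [Sn^4+(aq)] = 0.0339; by Nernst, E = +0.55 − (0.071/2)(−1.470) = +0.6022 V.
ΔG = −nFE = −(2)(96500)(+0.6022) J/mol = −116 kJ/mol.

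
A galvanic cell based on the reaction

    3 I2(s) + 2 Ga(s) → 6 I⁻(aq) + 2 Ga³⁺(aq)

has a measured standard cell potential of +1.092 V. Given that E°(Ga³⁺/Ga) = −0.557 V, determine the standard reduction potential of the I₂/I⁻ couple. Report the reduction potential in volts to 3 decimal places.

+0.535 V

In the reaction as written the I₂/I⁻ couple is reduced (cathode) and Ga³⁺/Ga is oxidized (anode), so E°cell = E°(I₂/I⁻) − E°(Ga³⁺/Ga).
E°(I₂/I⁻) = E°cell + E°(anode) = +1.092 + (−0.557) = +0.535 V.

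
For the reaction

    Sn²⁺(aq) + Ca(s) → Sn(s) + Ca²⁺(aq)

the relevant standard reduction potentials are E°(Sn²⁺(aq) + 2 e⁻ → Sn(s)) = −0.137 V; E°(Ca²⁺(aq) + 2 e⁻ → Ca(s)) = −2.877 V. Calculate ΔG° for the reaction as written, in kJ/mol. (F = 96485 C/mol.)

In the reaction as written Sn²⁺(aq) is reduced, so the Sn²⁺/Sn couple is the cathode and Ca²⁺/Ca is the anode.
E°cell = −0.137 − (−2.877) = +2.740 V; balancing electrons gives n = 2.
ΔG° = −nFE°cell = −(2)(96485)(+2.740) J/mol = −529 kJ/mol.

−529 kJ/mol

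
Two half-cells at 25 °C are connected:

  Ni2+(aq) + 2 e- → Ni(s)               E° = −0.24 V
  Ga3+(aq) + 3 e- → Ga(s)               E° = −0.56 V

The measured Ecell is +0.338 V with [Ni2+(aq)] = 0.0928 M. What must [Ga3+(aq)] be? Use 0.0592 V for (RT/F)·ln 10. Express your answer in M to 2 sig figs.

0.0035 M

Ni²⁺/Ni is the cathode (higher E°); E°cell = −0.24 − (−0.56) = +0.32 V with n = 6.
Since E = E° − (0.0592/n)·log Q, log Q = n(E° − E)/0.0592 = −1.824.
Balancing electrons gives 3 Ni2+(aq) + 2 Ga(s) → 3 Ni(s) + 2 Ga3+(aq); thus Q = [Ga3+(aq)]^2 / [Ni2+(aq)]^3.
Substituting the known concentrations and solving, log [Ga3+(aq)] = −2.461 and [Ga3+(aq)] = 0.0035 M.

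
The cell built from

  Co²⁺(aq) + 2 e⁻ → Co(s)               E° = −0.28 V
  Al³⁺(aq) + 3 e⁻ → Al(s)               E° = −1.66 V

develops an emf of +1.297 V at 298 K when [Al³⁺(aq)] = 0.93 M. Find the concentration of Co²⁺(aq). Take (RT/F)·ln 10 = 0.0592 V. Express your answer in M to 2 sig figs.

0.0015 M

Co²⁺/Co is the cathode (higher E°); E°cell = −0.28 − (−1.66) = +1.38 V with n = 6.
Rearranging E = E° − (0.0592/n)·log Q gives log Q = 6(+1.38 − (+1.297))/0.0592 = 8.412.
For 3 Co²⁺(aq) + 2 Al(s) → 3 Co(s) + 2 Al³⁺(aq), the reaction quotient is Q = [Al³⁺(aq)]^2 / [Co²⁺(aq)]^3.
Substituting the known concentrations and solving, log [Co²⁺(aq)] = −2.825 and [Co²⁺(aq)] = 0.0015 M.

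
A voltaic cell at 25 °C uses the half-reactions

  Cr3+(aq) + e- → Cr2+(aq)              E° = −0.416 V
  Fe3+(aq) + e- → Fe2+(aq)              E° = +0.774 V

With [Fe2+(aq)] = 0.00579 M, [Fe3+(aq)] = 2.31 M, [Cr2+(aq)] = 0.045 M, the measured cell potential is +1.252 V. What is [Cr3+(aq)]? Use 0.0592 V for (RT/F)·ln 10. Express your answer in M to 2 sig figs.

With Fe³⁺/Fe²⁺ at the cathode and Cr³⁺/Cr²⁺ at the anode, E°cell = +0.774 − (−0.416) = +1.190 V (n = 1).
Since E = E° − (0.0592/n)·log Q, log Q = n(E° − E)/0.0592 = −1.047.
Balancing electrons gives Fe3+(aq) + Cr2+(aq) → Fe2+(aq) + Cr3+(aq); thus Q = ([Fe2+(aq)]·[Cr3+(aq)]) / ([Fe3+(aq)]·[Cr2+(aq)]).
Solving for the unknown gives log [Cr3+(aq)] = 0.207, so [Cr3+(aq)] ≈ 1.6 M.

1.6 M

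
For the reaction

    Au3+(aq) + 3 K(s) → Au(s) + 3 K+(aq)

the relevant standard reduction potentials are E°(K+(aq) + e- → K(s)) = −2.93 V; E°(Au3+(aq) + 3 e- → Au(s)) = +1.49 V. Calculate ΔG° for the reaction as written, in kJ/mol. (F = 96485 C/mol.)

−1279 kJ/mol

In the reaction as written Au3+(aq) is reduced, so the Au³⁺/Au couple is the cathode and K⁺/K is the anode.
E°cell = +1.49 − (−2.93) = +4.42 V; balancing electrons gives n = 3.
ΔG° = −nFE°cell = −(3)(96485)(+4.42) J/mol = −1279 kJ/mol.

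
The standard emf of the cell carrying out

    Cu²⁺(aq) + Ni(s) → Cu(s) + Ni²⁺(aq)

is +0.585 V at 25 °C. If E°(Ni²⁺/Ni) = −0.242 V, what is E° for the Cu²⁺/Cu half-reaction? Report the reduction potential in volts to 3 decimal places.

In the reaction as written the Cu²⁺/Cu couple is reduced (cathode) and Ni²⁺/Ni is oxidized (anode), so E°cell = E°(Cu²⁺/Cu) − E°(Ni²⁺/Ni).
E°(Cu²⁺/Cu) = E°cell + E°(anode) = +0.585 + (−0.242) = +0.343 V.

+0.343 V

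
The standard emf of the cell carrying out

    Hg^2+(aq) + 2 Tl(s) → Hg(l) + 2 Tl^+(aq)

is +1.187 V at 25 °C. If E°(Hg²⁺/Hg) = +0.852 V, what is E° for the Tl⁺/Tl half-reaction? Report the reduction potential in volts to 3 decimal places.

In the reaction as written the Hg²⁺/Hg couple is reduced (cathode) and Tl⁺/Tl is oxidized (anode), so E°cell = E°(Hg²⁺/Hg) − E°(Tl⁺/Tl).
E°(Tl⁺/Tl) = E°(cathode) − E°cell = +0.852 − (+1.187) = −0.335 V.

−0.335 V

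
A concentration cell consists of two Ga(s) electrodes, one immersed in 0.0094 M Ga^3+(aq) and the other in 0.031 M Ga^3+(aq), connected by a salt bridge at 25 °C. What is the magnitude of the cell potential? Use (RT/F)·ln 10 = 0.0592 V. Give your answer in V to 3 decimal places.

0.010 V

For a concentration cell E°cell = 0, since both electrodes use the same couple.
The compartment with the higher Ga^3+(aq) concentration (0.031 M) acts as the cathode; ions are reduced there and produced at the dilute (0.0094 M) anode.
With n = 3, Ecell = −(0.0592/3)·log([dilute]/[conc]) = −(0.0592/3)·log(0.0094/0.031) = +0.010 V.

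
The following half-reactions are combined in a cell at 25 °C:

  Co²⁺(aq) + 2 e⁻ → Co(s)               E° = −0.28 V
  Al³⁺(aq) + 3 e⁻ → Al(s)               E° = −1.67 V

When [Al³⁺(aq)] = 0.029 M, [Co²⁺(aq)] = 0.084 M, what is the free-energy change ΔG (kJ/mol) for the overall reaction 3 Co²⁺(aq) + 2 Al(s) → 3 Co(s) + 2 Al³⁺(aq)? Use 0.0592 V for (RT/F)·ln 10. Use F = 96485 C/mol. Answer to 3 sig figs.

−804 kJ/mol

E°cell = −0.28 − (−1.67) = +1.39 V; the balanced reaction transfers n = 6 electrons.
Q = [Al³⁺(aq)]^2 / [Co²⁺(aq)]^3 = 1.42, so log Q = 0.152 and E = +1.39 − (0.0592/6)(0.152) = +1.3885 V.
ΔG = −nFE = −(6)(96485)(+1.3885) J/mol = −804 kJ/mol.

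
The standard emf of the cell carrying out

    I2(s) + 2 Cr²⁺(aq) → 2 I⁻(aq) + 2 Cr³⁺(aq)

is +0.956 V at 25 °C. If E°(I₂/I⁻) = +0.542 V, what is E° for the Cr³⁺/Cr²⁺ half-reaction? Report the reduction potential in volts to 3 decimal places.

−0.414 V

In the reaction as written the I₂/I⁻ couple is reduced (cathode) and Cr³⁺/Cr²⁺ is oxidized (anode), so E°cell = E°(I₂/I⁻) − E°(Cr³⁺/Cr²⁺).
E°(Cr³⁺/Cr²⁺) = E°(cathode) − E°cell = +0.542 − (+0.956) = −0.414 V.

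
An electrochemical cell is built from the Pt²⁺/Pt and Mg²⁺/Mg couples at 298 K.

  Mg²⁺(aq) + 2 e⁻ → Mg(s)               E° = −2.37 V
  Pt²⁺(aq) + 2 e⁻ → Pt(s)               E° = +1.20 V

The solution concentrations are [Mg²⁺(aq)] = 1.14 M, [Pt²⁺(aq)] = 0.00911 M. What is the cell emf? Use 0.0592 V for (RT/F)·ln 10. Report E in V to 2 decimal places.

Pt²⁺/Pt is reduced (cathode, E° = +1.20 V) and Mg²⁺/Mg is oxidized (anode).
The standard potential is +1.20 − (−2.37) = +3.57 V and the balanced reaction transfers n = 2 electrons.
Balancing gives Pt²⁺(aq) + Mg(s) → Pt(s) + Mg²⁺(aq); hence Q = [Mg²⁺(aq)] / [Pt²⁺(aq)] = 125 (log Q = 2.097).
Applying E = E° − (RT ln10/nF)·log Q gives +3.57 − (0.0592/2)(2.097) = +3.51 V.

+3.51 V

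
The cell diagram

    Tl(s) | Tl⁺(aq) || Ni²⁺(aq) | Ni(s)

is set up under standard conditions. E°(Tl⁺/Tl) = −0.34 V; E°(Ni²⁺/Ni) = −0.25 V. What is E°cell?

+0.09 V

By convention the left-hand electrode in cell notation is the anode (oxidation) and the right-hand electrode is the cathode (reduction).
E°cell = E°(right) − E°(left) = −0.25 − (−0.34) = +0.09 V.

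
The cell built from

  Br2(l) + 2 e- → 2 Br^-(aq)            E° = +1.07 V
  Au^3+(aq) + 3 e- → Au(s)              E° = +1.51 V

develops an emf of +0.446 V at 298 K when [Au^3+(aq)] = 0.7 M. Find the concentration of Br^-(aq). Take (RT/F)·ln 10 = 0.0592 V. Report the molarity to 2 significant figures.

With Au³⁺/Au at the cathode and Br₂/Br⁻ at the anode, E°cell = +1.51 − (+1.07) = +0.44 V (n = 6).
Since E = E° − (0.0592/n)·log Q, log Q = n(E° − E)/0.0592 = −0.608.
Balancing electrons gives 2 Au^3+(aq) + 6 Br^-(aq) → 2 Au(s) + 3 Br2(l); thus Q = 1 / ([Au^3+(aq)]^2·[Br^-(aq)]^6).
Isolating [Br^-(aq)] in Q = 10^{−0.608} yields log [Br^-(aq)] = 0.153, i.e. 1.4 M.

1.4 M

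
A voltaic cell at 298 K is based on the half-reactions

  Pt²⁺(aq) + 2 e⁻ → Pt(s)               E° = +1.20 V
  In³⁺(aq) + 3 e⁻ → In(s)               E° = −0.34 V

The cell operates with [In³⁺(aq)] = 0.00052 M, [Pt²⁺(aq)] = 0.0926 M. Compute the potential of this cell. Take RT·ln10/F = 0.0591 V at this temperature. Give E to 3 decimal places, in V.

Since E°(Pt²⁺/Pt) > E°(In³⁺/In), Pt²⁺/Pt serves as the cathode.
E°cell = +1.20 − (−0.34) = +1.54 V, with n = 6 electrons transferred.
For the overall reaction 3 Pt²⁺(aq) + 2 In(s) → 3 Pt(s) + 2 In³⁺(aq), Q = [In³⁺(aq)]^2 / [Pt²⁺(aq)]^3 = 0.000341, giving log Q = −3.468.
Applying E = E° − (RT ln10/nF)·log Q gives +1.54 − (0.0591/6)(−3.468) = +1.574 V.

+1.574 V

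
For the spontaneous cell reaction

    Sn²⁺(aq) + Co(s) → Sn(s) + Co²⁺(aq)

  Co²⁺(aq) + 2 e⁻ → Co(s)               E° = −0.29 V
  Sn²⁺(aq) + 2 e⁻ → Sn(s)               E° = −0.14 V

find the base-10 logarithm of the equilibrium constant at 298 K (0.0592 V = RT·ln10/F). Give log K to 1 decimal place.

The Sn²⁺/Sn couple is reduced (cathode); E°cell = −0.14 − (−0.29) = +0.15 V with n = 2.
At equilibrium E = 0, so log K = nE°cell / 0.0592 = (2)(+0.15) / 0.0592 = 5.1.

log K = 5.1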